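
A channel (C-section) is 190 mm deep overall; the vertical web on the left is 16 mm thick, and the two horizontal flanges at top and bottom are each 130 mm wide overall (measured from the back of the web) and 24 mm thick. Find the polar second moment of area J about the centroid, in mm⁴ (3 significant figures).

J ≈ 6.14 × 10⁷ mm⁴

Break the section into simple shapes (no overlaps), measuring from the bottom-left corner of the bounding box.
Web: 16 × 190, A = 3 040 mm², y = 95 mm, Ī = 9 145 333 mm⁴.
Top flange (beyond web): 114 × 24, A = 2 736 mm², y = 178 mm, Ī = 131 328 mm⁴.
Bottom flange (beyond web): 114 × 24, A = 2 736 mm², y = 12 mm, Ī = 131 328 mm⁴.
By symmetry the centroid is at mid-height, ȳ = 95 mm.
Transfer each piece to the centroidal x-axis using Ī + A·d² with d = y − 95:
  web: d = 0 mm → contributes +9 145 333 mm⁴
  top flange (beyond web): d = 83 mm → contributes +18 979 632 mm⁴
  bottom flange (beyond web): d = -83 mm → contributes +18 979 632 mm⁴
Total I = 47 104 597 mm⁴.
For the y-axis: x̄ = 49.786 mm.
Repeating about the centroidal y-axis gives I_y = 14 247 886 mm⁴.
Polar second moment: J = I_x + I_y = 61 352 484 mm⁴.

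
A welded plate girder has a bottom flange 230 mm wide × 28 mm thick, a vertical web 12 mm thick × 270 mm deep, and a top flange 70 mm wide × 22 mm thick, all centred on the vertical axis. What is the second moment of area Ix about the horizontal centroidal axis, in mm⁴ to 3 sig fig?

Treat the section as a set of non-overlapping primitives; coordinates are from the bounding-box lower-left.
Bottom plate: 230 × 28, A = 6 440 mm², y = 14 mm, Ī = 420 747 mm⁴.
Web plate: 12 × 270, A = 3 240 mm², y = 163 mm, Ī = 19 683 000 mm⁴.
Top plate: 70 × 22, A = 1 540 mm², y = 309 mm, Ī = 62 113 mm⁴.
Centroid: ȳ = ΣA·y / ΣA = 97.517 mm.
Transfer each piece to the horizontal centroidal axis using Ī + A·d² with d = y − 97.517:
  bottom plate: d = -83.517 mm → contributes +45 340 251 mm⁴
  web plate: d = 65.483 mm → contributes +33 576 223 mm⁴
  top plate: d = 211.48 mm → contributes +68 938 748 mm⁴
Total I = 147 855 222 mm⁴.

Ix ≈ 1.48 × 10⁸ mm⁴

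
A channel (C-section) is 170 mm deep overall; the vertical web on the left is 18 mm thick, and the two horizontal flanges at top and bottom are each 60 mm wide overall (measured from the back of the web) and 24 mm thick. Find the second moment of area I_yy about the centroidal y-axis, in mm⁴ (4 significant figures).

Treat the section as a set of non-overlapping primitives; coordinates are from the bounding-box lower-left.
Web: 18 × 170, A = 3 060 mm², x = 9 mm, Ī = 82 620 mm⁴.
Top flange (beyond web): 42 × 24, A = 1 008 mm², x = 39 mm, Ī = 148 176 mm⁴.
Bottom flange (beyond web): 42 × 24, A = 1 008 mm², x = 39 mm, Ī = 148 176 mm⁴.
Centroid: x̄ = ΣA·x / ΣA = 20.9149 mm.
Transfer each piece to the centroidal y-axis using Ī + A·d² with d = x − 20.9149:
  web: d = -11.9149 mm → contributes +517 032 mm⁴
  top flange (beyond web): d = 18.0851 mm → contributes +477 864 mm⁴
  bottom flange (beyond web): d = 18.0851 mm → contributes +477 864 mm⁴
Total I = 1 472 759 mm⁴.

I_yy ≈ 1.473 × 10⁶ mm⁴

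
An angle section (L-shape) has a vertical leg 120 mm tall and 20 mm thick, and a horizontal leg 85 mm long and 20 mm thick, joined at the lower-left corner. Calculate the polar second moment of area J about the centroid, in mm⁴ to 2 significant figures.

J ≈ 7.1 × 10⁶ mm⁴

Decompose the section into non-overlapping parts with the origin at the bottom-left of its bounding rectangle.
Vertical leg: 20 × 120, A = 2 400 mm², y = 60 mm, Ī = 2 880 000 mm⁴.
Horizontal leg (remainder): 65 × 20, A = 1 300 mm², y = 10 mm, Ī = 43 333 mm⁴.
Centroid: ȳ = ΣA·y / ΣA = 42.43 mm.
Transfer each piece to the centroidal x-axis using Ī + A·d² with d = y − 42.43:
  vertical leg: d = 17.57 mm → contributes +3 620 687 mm⁴
  horizontal leg (remainder): d = -32.43 mm → contributes +1 410 755 mm⁴
Total I = 5 031 441 mm⁴.
For the y-axis: x̄ = 24.93 mm.
Repeating about the centroidal y-axis gives I_y = 2 060 816 mm⁴.
Polar second moment: J = I_x + I_y = 7 092 258 mm⁴.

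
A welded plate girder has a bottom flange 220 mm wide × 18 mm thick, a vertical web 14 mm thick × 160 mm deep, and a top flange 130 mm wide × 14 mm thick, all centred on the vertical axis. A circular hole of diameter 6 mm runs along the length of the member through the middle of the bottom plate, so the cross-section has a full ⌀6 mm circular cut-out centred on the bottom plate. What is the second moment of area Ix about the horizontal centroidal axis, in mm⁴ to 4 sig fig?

Ix ≈ 4.524 × 10⁷ mm⁴

Split into non-overlapping primitives; take the origin at the lower-left of the bounding box.
Bottom plate: 220 × 18, A = 3 960 mm², y = 9 mm, Ī = 106 920 mm⁴.
Web plate: 14 × 160, A = 2 240 mm², y = 98 mm, Ī = 4 778 667 mm⁴.
Top plate: 130 × 14, A = 1 820 mm², y = 185 mm, Ī = 29726.7 mm⁴.
Hole (subtracted): ⌀6, A = 28.2743 mm², y = 9 mm, Ī = 63.6173 mm⁴.
Centroid: ȳ = ΣA·y / ΣA = 74.0273 mm.
Transfer each piece to the horizontal centroidal axis using Ī + A·d² with d = y − 74.0273:
  bottom plate: d = -65.0273 mm → contributes +16 851 955 mm⁴
  web plate: d = 23.9727 mm → contributes +6 065 978 mm⁴
  top plate: d = 110.973 mm → contributes +22 442 935 mm⁴
  hole: d = -65.0273 mm → contributes −119 623 mm⁴
Total I = 45 241 245 mm⁴.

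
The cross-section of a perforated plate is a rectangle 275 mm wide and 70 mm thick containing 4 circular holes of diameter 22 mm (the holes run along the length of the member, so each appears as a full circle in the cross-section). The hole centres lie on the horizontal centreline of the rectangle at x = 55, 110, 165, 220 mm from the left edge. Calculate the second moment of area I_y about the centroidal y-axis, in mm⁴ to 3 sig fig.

I_y ≈ 1.16 × 10⁸ mm⁴

Treat the section as a set of non-overlapping primitives; coordinates are from the bounding-box lower-left.
Plate: 275 × 70, A = 19 250 mm², x = 137.5 mm, Ī = 121 315 104 mm⁴.
Hole 1 (subtracted): ⌀22, A = 380.13 mm², x = 55 mm, Ī = 11 499 mm⁴.
Hole 2 (subtracted): ⌀22, A = 380.13 mm², x = 110 mm, Ī = 11 499 mm⁴.
Hole 3 (subtracted): ⌀22, A = 380.13 mm², x = 165 mm, Ī = 11 499 mm⁴.
Hole 4 (subtracted): ⌀22, A = 380.13 mm², x = 220 mm, Ī = 11 499 mm⁴.
By symmetry the centroid is at mid-width, x̄ = 137.5 mm.
Transfer each piece to the centroidal y-axis using Ī + A·d² with d = x − 137.5:
  plate: d = 0 mm → contributes +121 315 104 mm⁴
  hole 1: d = -82.5 mm → contributes −2 598 777 mm⁴
  hole 2: d = -27.5 mm → contributes −298 974 mm⁴
  hole 3: d = 27.5 mm → contributes −298 974 mm⁴
  hole 4: d = 82.5 mm → contributes −2 598 777 mm⁴
Total I = 115 519 601 mm⁴.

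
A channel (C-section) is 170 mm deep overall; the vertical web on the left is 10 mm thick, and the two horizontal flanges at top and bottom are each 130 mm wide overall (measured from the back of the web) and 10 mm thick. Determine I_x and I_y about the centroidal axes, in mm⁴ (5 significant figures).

I_x ≈ 1.9474 × 10⁷ mm⁴, I_y ≈ 7.0986 × 10⁶ mm⁴

Break the section into simple shapes (no overlaps), measuring from the bottom-left corner of the bounding box.
Web: 10 × 170, A = 1 700 mm², y = 85 mm, Ī = 4 094 167 mm⁴.
Top flange (beyond web): 120 × 10, A = 1 200 mm², y = 165 mm, Ī = 10 000 mm⁴.
Bottom flange (beyond web): 120 × 10, A = 1 200 mm², y = 5 mm, Ī = 10 000 mm⁴.
By symmetry the centroid is at mid-height, ȳ = 85 mm.
Transfer each piece to the centroidal x-axis using Ī + A·d² with d = y − 85:
  web: d = 0 mm → contributes +4 094 167 mm⁴
  top flange (beyond web): d = 80 mm → contributes +7 690 000 mm⁴
  bottom flange (beyond web): d = -80 mm → contributes +7 690 000 mm⁴
Total I = 19 474 167 mm⁴.
For the y-axis: x̄ = 43.04878 mm.
Repeating about the centroidal y-axis gives I_y = 7 098 557 mm⁴.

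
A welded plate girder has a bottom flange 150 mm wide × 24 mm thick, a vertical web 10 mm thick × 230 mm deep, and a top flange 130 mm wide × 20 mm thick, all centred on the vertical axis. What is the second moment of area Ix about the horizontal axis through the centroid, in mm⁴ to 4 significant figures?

Ix ≈ 1.070 × 10⁸ mm⁴

Decompose the section into non-overlapping parts with the origin at the bottom-left of its bounding rectangle.
Bottom plate: 150 × 24, A = 3 600 mm², y = 12 mm, Ī = 172 800 mm⁴.
Web plate: 10 × 230, A = 2 300 mm², y = 139 mm, Ī = 10 139 167 mm⁴.
Top plate: 130 × 20, A = 2 600 mm², y = 264 mm, Ī = 86666.7 mm⁴.
Centroid: ȳ = ΣA·y / ΣA = 123.447 mm.
Transfer each piece to the horizontal axis through the centroid using Ī + A·d² with d = y − 123.447:
  bottom plate: d = -111.447 mm → contributes +44 886 409 mm⁴
  web plate: d = 15.5529 mm → contributes +10 695 523 mm⁴
  top plate: d = 140.553 mm → contributes +51 450 003 mm⁴
Total I = 107 031 935 mm⁴.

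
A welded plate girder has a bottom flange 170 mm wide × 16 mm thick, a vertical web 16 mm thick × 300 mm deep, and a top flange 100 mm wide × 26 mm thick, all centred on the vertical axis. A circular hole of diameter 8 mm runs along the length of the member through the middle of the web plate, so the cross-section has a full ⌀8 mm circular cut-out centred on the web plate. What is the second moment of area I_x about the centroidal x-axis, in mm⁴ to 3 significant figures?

Break the section into simple shapes (no overlaps), measuring from the bottom-left corner of the bounding box.
Bottom plate: 170 × 16, A = 2 720 mm², y = 8 mm, Ī = 58 027 mm⁴.
Web plate: 16 × 300, A = 4 800 mm², y = 166 mm, Ī = 36 000 000 mm⁴.
Top plate: 100 × 26, A = 2 600 mm², y = 329 mm, Ī = 146 467 mm⁴.
Hole (subtracted): ⌀8, A = 50.265 mm², y = 166 mm, Ī = 201.06 mm⁴.
Centroid: ȳ = ΣA·y / ΣA = 165.41 mm.
Transfer each piece to the centroidal x-axis using Ī + A·d² with d = y − 165.41:
  bottom plate: d = -157.41 mm → contributes +67 452 333 mm⁴
  web plate: d = 0.59187 mm → contributes +36 001 682 mm⁴
  top plate: d = 163.59 mm → contributes +69 728 449 mm⁴
  hole: d = 0.59187 mm → contributes −218.67 mm⁴
Total I = 173 182 245 mm⁴.

I_x ≈ 1.73 × 10⁸ mm⁴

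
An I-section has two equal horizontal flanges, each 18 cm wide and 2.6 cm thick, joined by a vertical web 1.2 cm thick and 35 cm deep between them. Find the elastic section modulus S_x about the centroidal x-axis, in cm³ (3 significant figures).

Split into non-overlapping primitives; take the origin at the lower-left of the bounding box.
Bottom flange: 18 × 2.6, A = 46.8 cm², y = 1.3 cm, Ī = 26.364 cm⁴.
Web: 1.2 × 35, A = 42 cm², y = 20.1 cm, Ī = 4287.5 cm⁴.
Top flange: 18 × 2.6, A = 46.8 cm², y = 38.9 cm, Ī = 26.364 cm⁴.
By symmetry the centroid is at mid-height, ȳ = 20.1 cm.
Transfer each piece to the centroidal x-axis using Ī + A·d² with d = y − 20.1:
  bottom flange: d = -18.8 cm → contributes +16 567 cm⁴
  web: d = 0 cm → contributes +4287.5 cm⁴
  top flange: d = 18.8 cm → contributes +16 567 cm⁴
Total I = 37 422 cm⁴.
Extreme fibre distance c = 20.1 cm; S = I/c = 1861.8 cm³.

S_x ≈ 1860 cm³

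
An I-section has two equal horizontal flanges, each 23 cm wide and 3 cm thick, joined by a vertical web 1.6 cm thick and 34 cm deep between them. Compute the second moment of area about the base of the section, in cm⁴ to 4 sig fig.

I_base ≈ 1.295 × 10⁵ cm⁴

Decompose the section into non-overlapping parts with the origin at the bottom-left of its bounding rectangle.
Bottom flange: 23 × 3, A = 69 cm², y = 1.5 cm, Ī = 51.75 cm⁴.
Web: 1.6 × 34, A = 54.4 cm², y = 20 cm, Ī = 5240.53 cm⁴.
Top flange: 23 × 3, A = 69 cm², y = 38.5 cm, Ī = 51.75 cm⁴.
Transfer each piece to a horizontal axis along the bottom face using Ī + A·d² with d = y − 0:
  bottom flange: d = 1.5 cm → contributes +207 cm⁴
  web: d = 20 cm → contributes +27000.5 cm⁴
  top flange: d = 38.5 cm → contributes +102 327 cm⁴
Total I = 129 535 cm⁴.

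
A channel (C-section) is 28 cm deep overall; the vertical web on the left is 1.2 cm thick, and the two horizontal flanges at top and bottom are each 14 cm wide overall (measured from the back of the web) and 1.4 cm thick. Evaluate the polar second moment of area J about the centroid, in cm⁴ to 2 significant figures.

Decompose the section into non-overlapping parts with the origin at the bottom-left of its bounding rectangle.
Web: 1.2 × 28, A = 33.6 cm², y = 14 cm, Ī = 2 195 cm⁴.
Top flange (beyond web): 12.8 × 1.4, A = 17.92 cm², y = 27.3 cm, Ī = 2.927 cm⁴.
Bottom flange (beyond web): 12.8 × 1.4, A = 17.92 cm², y = 0.7 cm, Ī = 2.927 cm⁴.
By symmetry the centroid is at mid-height, ȳ = 14 cm.
Transfer each piece to the centroidal x-axis using Ī + A·d² with d = y − 14:
  web: d = 0 cm → contributes +2 195 cm⁴
  top flange (beyond web): d = 13.3 cm → contributes +3 173 cm⁴
  bottom flange (beyond web): d = -13.3 cm → contributes +3 173 cm⁴
Total I = 8 541 cm⁴.
For the y-axis: x̄ = 4.213 cm.
Repeating about the centroidal y-axis gives I_y = 1 343 cm⁴.
Polar second moment: J = I_x + I_y = 9 884 cm⁴.

J ≈ 9900 cm⁴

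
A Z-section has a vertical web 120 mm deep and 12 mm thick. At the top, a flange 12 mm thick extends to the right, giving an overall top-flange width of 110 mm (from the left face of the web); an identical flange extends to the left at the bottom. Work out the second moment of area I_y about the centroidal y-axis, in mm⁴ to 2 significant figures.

I_y ≈ 9.0 × 10⁶ mm⁴

Break the section into simple shapes (no overlaps), measuring from the bottom-left corner of the bounding box.
Web: 12 × 120, A = 1 440 mm², x = 104 mm, Ī = 17 280 mm⁴.
Top flange (beyond web): 98 × 12, A = 1 176 mm², x = 159 mm, Ī = 941 192 mm⁴.
Bottom flange (beyond web): 98 × 12, A = 1 176 mm², x = 49 mm, Ī = 941 192 mm⁴.
Centroid: x̄ = ΣA·x / ΣA = 104 mm.
Transfer each piece to the centroidal y-axis using Ī + A·d² with d = x − 104:
  web: d = 0 mm → contributes +17 280 mm⁴
  top flange (beyond web): d = 55 mm → contributes +4 498 592 mm⁴
  bottom flange (beyond web): d = -55 mm → contributes +4 498 592 mm⁴
Total I = 9 014 464 mm⁴.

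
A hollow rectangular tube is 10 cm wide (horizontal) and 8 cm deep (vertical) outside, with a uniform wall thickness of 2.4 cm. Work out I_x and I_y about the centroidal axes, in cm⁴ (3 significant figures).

Split into non-overlapping primitives; take the origin at the lower-left of the bounding box.
Outer rectangle: 10 × 8, A = 80 cm², y = 4 cm, Ī = 426.67 cm⁴.
Inner void (subtracted): 5.2 × 3.2, A = 16.64 cm², y = 4 cm, Ī = 14.199 cm⁴.
By symmetry the centroid is at mid-height, ȳ = 4 cm.
All pieces are centred on the centroidal x-axis, so I = ΣĪ (holes subtracted) = 412.47 cm⁴.
Repeating about the centroidal y-axis gives I_y = 629.17 cm⁴.

I_x ≈ 412 cm⁴, I_y ≈ 629 cm⁴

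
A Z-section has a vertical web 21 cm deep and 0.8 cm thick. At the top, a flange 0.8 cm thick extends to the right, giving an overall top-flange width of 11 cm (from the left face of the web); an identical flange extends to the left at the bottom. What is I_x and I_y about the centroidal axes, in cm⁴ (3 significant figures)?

I_x ≈ 2280 cm⁴, I_y ≈ 636 cm⁴

Break the section into simple shapes (no overlaps), measuring from the bottom-left corner of the bounding box.
Web: 0.8 × 21, A = 16.8 cm², y = 10.5 cm, Ī = 617.4 cm⁴.
Top flange (beyond web): 10.2 × 0.8, A = 8.16 cm², y = 20.6 cm, Ī = 0.4352 cm⁴.
Bottom flange (beyond web): 10.2 × 0.8, A = 8.16 cm², y = 0.4 cm, Ī = 0.4352 cm⁴.
Centroid: ȳ = ΣA·y / ΣA = 10.5 cm.
Transfer each piece to the centroidal x-axis using Ī + A·d² with d = y − 10.5:
  web: d = 0 cm → contributes +617.4 cm⁴
  top flange (beyond web): d = 10.1 cm → contributes +832.84 cm⁴
  bottom flange (beyond web): d = -10.1 cm → contributes +832.84 cm⁴
Total I = 2283.1 cm⁴.
For the y-axis: x̄ = 10.6 cm.
Repeating about the centroidal y-axis gives I_y = 636.07 cm⁴.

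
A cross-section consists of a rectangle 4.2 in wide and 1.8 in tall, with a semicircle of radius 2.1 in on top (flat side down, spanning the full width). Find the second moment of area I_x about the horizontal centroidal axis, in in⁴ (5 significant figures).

I_x ≈ 15.775 in⁴

Break the section into simple shapes (no overlaps), measuring from the bottom-left corner of the bounding box.
Rectangular body: 4.2 × 1.8, A = 7.56 in², y = 0.9 in, Ī = 2.0412 in⁴.
Semicircular cap: semicircle r = 2.1, A = 6.927212 in², y = 2.691268 in, Ī = 2.134564 in⁴.
Centroid: ȳ = ΣA·y / ΣA = 1.756513 in.
Transfer each piece to the horizontal centroidal axis using Ī + A·d² with d = y − 1.756513:
  rectangular body: d = -0.8565134 in → contributes +7.587331 in⁴
  semicircular cap: d = 0.9347543 in → contributes +8.187324 in⁴
Total I = 15.77465 in⁴.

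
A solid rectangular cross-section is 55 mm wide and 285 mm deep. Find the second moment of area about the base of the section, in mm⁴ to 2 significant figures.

The section: 55 × 285, A = 15 675 mm², y = 142.5 mm, Ī = 106 100 156 mm⁴.
Transfer it to the bottom edge using Ī + A·d² with d = y − 0:
  the section: d = 142.5 mm → contributes +424 400 625 mm⁴
Total I = 424 400 625 mm⁴.

I_base ≈ 4.2 × 10⁸ mm⁴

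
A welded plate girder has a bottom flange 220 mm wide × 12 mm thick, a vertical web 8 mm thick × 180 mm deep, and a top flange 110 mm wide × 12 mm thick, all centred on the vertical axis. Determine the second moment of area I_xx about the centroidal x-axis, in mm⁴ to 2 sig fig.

Split into non-overlapping primitives; take the origin at the lower-left of the bounding box.
Bottom plate: 220 × 12, A = 2 640 mm², y = 6 mm, Ī = 31 680 mm⁴.
Web plate: 8 × 180, A = 1 440 mm², y = 102 mm, Ī = 3 888 000 mm⁴.
Top plate: 110 × 12, A = 1 320 mm², y = 198 mm, Ī = 15 840 mm⁴.
Centroid: ȳ = ΣA·y / ΣA = 78.53 mm.
Transfer each piece to the centroidal x-axis using Ī + A·d² with d = y − 78.53:
  bottom plate: d = -72.53 mm → contributes +13 920 943 mm⁴
  web plate: d = 23.47 mm → contributes +4 680 986 mm⁴
  top plate: d = 119.5 mm → contributes +18 855 255 mm⁴
Total I = 37 457 184 mm⁴.

I_xx ≈ 3.7 × 10⁷ mm⁴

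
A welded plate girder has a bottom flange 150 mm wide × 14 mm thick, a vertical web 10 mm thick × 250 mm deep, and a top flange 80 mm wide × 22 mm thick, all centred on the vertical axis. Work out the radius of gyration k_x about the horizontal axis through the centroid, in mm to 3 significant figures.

k_x ≈ 114 mm

Split into non-overlapping primitives; take the origin at the lower-left of the bounding box.
Bottom plate: 150 × 14, A = 2 100 mm², y = 7 mm, Ī = 34 300 mm⁴.
Web plate: 10 × 250, A = 2 500 mm², y = 139 mm, Ī = 13 020 833 mm⁴.
Top plate: 80 × 22, A = 1 760 mm², y = 275 mm, Ī = 70 987 mm⁴.
Centroid: ȳ = ΣA·y / ΣA = 133.05 mm.
Transfer each piece to the horizontal axis through the centroid using Ī + A·d² with d = y − 133.05:
  bottom plate: d = -126.05 mm → contributes +33 400 532 mm⁴
  web plate: d = 5.9497 mm → contributes +13 109 330 mm⁴
  top plate: d = 141.95 mm → contributes +35 534 482 mm⁴
Total I = 82 044 344 mm⁴.
Radius of gyration: k = √(I/A) = √(82 044 344 / 6 360) = 113.58 mm.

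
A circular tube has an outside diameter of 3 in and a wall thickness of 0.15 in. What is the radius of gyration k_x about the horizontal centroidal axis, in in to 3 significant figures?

Break the section into simple shapes (no overlaps), measuring from the bottom-left corner of the bounding box.
Outer circle: ⌀3, A = 7.0686 in², y = 1.5 in, Ī = 3.9761 in⁴.
Bore (subtracted): ⌀2.7, A = 5.7256 in², y = 1.5 in, Ī = 2.6087 in⁴.
By symmetry the centroid is at mid-height, ȳ = 1.5 in.
All pieces are centred on the horizontal centroidal axis, so I = ΣĪ (holes subtracted) = 1.3674 in⁴.
Radius of gyration: k = √(I/A) = √(1.3674 / 1.343) = 1.009 in.

k_x ≈ 1.01 in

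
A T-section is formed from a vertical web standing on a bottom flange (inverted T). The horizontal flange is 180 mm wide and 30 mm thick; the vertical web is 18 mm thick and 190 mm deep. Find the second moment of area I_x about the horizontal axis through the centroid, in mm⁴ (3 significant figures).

I_x ≈ 3.60 × 10⁷ mm⁴

Treat the section as a set of non-overlapping primitives; coordinates are from the bounding-box lower-left.
Flange: 180 × 30, A = 5 400 mm², y = 15 mm, Ī = 405 000 mm⁴.
Web: 18 × 190, A = 3 420 mm², y = 125 mm, Ī = 10 288 500 mm⁴.
Centroid: ȳ = ΣA·y / ΣA = 57.653 mm.
Transfer each piece to the horizontal axis through the centroid using Ī + A·d² with d = y − 57.653:
  flange: d = -42.653 mm → contributes +10 229 132 mm⁴
  web: d = 67.347 mm → contributes +25 800 287 mm⁴
Total I = 36 029 418 mm⁴.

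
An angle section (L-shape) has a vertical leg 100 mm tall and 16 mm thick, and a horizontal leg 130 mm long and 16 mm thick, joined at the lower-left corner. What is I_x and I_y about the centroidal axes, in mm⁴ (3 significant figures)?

Treat the section as a set of non-overlapping primitives; coordinates are from the bounding-box lower-left.
Vertical leg: 16 × 100, A = 1 600 mm², y = 50 mm, Ī = 1 333 333 mm⁴.
Horizontal leg (remainder): 114 × 16, A = 1 824 mm², y = 8 mm, Ī = 38 912 mm⁴.
Centroid: ȳ = ΣA·y / ΣA = 27.626 mm.
Transfer each piece to the centroidal x-axis using Ī + A·d² with d = y − 27.626:
  vertical leg: d = 22.374 mm → contributes +2 134 275 mm⁴
  horizontal leg (remainder): d = -19.626 mm → contributes +741 492 mm⁴
Total I = 2 875 767 mm⁴.
For the y-axis: x̄ = 42.626 mm.
Repeating about the centroidal y-axis gives I_y = 5 610 647 mm⁴.

I_x ≈ 2.88 × 10⁶ mm⁴, I_y ≈ 5.61 × 10⁶ mm⁴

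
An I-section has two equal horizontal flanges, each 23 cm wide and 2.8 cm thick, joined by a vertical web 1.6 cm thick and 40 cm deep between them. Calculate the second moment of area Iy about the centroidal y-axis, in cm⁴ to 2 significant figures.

Iy ≈ 5700 cm⁴

Decompose the section into non-overlapping parts with the origin at the bottom-left of its bounding rectangle.
Bottom flange: 23 × 2.8, A = 64.4 cm², x = 11.5 cm, Ī = 2 839 cm⁴.
Web: 1.6 × 40, A = 64 cm², x = 11.5 cm, Ī = 13.65 cm⁴.
Top flange: 23 × 2.8, A = 64.4 cm², x = 11.5 cm, Ī = 2 839 cm⁴.
By symmetry the centroid is at mid-width, x̄ = 11.5 cm.
All pieces are centred on the centroidal y-axis, so I = ΣĪ = 5 692 cm⁴.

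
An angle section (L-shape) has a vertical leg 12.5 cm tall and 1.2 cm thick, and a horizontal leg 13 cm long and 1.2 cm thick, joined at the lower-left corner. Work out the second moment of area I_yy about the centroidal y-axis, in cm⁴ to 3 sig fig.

I_yy ≈ 474 cm⁴

Treat the section as a set of non-overlapping primitives; coordinates are from the bounding-box lower-left.
Vertical leg: 1.2 × 12.5, A = 15 cm², x = 0.6 cm, Ī = 1.8 cm⁴.
Horizontal leg (remainder): 11.8 × 1.2, A = 14.16 cm², x = 7.1 cm, Ī = 164.3 cm⁴.
Centroid: x̄ = ΣA·x / ΣA = 3.7564 cm.
Transfer each piece to the centroidal y-axis using Ī + A·d² with d = x − 3.7564:
  vertical leg: d = -3.1564 cm → contributes +151.24 cm⁴
  horizontal leg (remainder): d = 3.3436 cm → contributes +322.61 cm⁴
Total I = 473.85 cm⁴.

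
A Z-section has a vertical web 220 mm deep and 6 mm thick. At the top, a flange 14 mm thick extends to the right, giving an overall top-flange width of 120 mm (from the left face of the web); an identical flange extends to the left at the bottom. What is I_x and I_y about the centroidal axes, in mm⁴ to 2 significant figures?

I_x ≈ 3.9 × 10⁷ mm⁴, I_y ≈ 1.5 × 10⁷ mm⁴

Break the section into simple shapes (no overlaps), measuring from the bottom-left corner of the bounding box.
Web: 6 × 220, A = 1 320 mm², y = 110 mm, Ī = 5 324 000 mm⁴.
Top flange (beyond web): 114 × 14, A = 1 596 mm², y = 213 mm, Ī = 26 068 mm⁴.
Bottom flange (beyond web): 114 × 14, A = 1 596 mm², y = 7 mm, Ī = 26 068 mm⁴.
Centroid: ȳ = ΣA·y / ΣA = 110 mm.
Transfer each piece to the centroidal x-axis using Ī + A·d² with d = y − 110:
  web: d = 0 mm → contributes +5 324 000 mm⁴
  top flange (beyond web): d = 103 mm → contributes +16 958 032 mm⁴
  bottom flange (beyond web): d = -103 mm → contributes +16 958 032 mm⁴
Total I = 39 240 064 mm⁴.
For the y-axis: x̄ = 117 mm.
Repeating about the centroidal y-axis gives I_y = 14 952 096 mm⁴.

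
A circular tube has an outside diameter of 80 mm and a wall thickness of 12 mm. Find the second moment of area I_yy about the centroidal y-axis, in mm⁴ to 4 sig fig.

I_yy ≈ 1.528 × 10⁶ mm⁴

Treat the section as a set of non-overlapping primitives; coordinates are from the bounding-box lower-left.
Outer circle: ⌀80, A = 5026.55 mm², x = 40 mm, Ī = 2 010 619 mm⁴.
Bore (subtracted): ⌀56, A = 2463.01 mm², x = 40 mm, Ī = 482 750 mm⁴.
By symmetry the centroid is at mid-width, x̄ = 40 mm.
All pieces are centred on the centroidal y-axis, so I = ΣĪ (holes subtracted) = 1 527 870 mm⁴.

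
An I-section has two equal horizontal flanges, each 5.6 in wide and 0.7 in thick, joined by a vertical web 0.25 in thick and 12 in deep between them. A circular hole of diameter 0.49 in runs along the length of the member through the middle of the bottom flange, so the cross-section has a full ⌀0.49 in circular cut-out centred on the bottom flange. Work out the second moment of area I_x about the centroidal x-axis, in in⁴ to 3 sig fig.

Break the section into simple shapes (no overlaps), measuring from the bottom-left corner of the bounding box.
Bottom flange: 5.6 × 0.7, A = 3.92 in², y = 0.35 in, Ī = 0.16007 in⁴.
Web: 0.25 × 12, A = 3 in², y = 6.7 in, Ī = 36 in⁴.
Top flange: 5.6 × 0.7, A = 3.92 in², y = 13.05 in, Ī = 0.16007 in⁴.
Hole (subtracted): ⌀0.49, A = 0.18857 in², y = 0.35 in, Ī = 0.0028298 in⁴.
Centroid: ȳ = ΣA·y / ΣA = 6.8124 in.
Transfer each piece to the centroidal x-axis using Ī + A·d² with d = y − 6.8124:
  bottom flange: d = -6.4624 in → contributes +163.87 in⁴
  web: d = -0.11242 in → contributes +36.038 in⁴
  top flange: d = 6.2376 in → contributes +152.68 in⁴
  hole: d = -6.4624 in → contributes −7.8782 in⁴
Total I = 344.71 in⁴.

I_x ≈ 345 in⁴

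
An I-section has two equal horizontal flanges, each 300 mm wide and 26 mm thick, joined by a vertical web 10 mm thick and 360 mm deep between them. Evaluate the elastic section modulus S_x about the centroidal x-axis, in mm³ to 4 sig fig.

Decompose the section into non-overlapping parts with the origin at the bottom-left of its bounding rectangle.
Bottom flange: 300 × 26, A = 7 800 mm², y = 13 mm, Ī = 439 400 mm⁴.
Web: 10 × 360, A = 3 600 mm², y = 206 mm, Ī = 38 880 000 mm⁴.
Top flange: 300 × 26, A = 7 800 mm², y = 399 mm, Ī = 439 400 mm⁴.
By symmetry the centroid is at mid-height, ȳ = 206 mm.
Transfer each piece to the centroidal x-axis using Ī + A·d² with d = y − 206:
  bottom flange: d = -193 mm → contributes +290 981 600 mm⁴
  web: d = 0 mm → contributes +38 880 000 mm⁴
  top flange: d = 193 mm → contributes +290 981 600 mm⁴
Total I = 620 843 200 mm⁴.
Extreme fibre distance c = 206 mm; S = I/c = 3 013 802 mm³.

S_x ≈ 3.014 × 10⁶ mm³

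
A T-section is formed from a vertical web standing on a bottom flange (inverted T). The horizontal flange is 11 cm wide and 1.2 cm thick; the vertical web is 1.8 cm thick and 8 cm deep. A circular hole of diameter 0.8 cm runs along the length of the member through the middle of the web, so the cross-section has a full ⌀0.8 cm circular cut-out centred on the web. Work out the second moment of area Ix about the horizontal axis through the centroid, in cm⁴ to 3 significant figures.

Decompose the section into non-overlapping parts with the origin at the bottom-left of its bounding rectangle.
Flange: 11 × 1.2, A = 13.2 cm², y = 0.6 cm, Ī = 1.584 cm⁴.
Web: 1.8 × 8, A = 14.4 cm², y = 5.2 cm, Ī = 76.8 cm⁴.
Hole (subtracted): ⌀0.8, A = 0.50265 cm², y = 5.2 cm, Ī = 0.020106 cm⁴.
Centroid: ȳ = ΣA·y / ΣA = 2.9592 cm.
Transfer each piece to the horizontal axis through the centroid using Ī + A·d² with d = y − 2.9592:
  flange: d = -2.3592 cm → contributes +75.052 cm⁴
  web: d = 2.2408 cm → contributes +149.11 cm⁴
  hole: d = 2.2408 cm → contributes −2.5441 cm⁴
Total I = 221.61 cm⁴.

Ix ≈ 222 cm⁴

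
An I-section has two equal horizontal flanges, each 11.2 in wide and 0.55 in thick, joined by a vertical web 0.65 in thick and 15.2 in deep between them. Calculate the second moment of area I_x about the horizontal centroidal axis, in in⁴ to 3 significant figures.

Decompose the section into non-overlapping parts with the origin at the bottom-left of its bounding rectangle.
Bottom flange: 11.2 × 0.55, A = 6.16 in², y = 0.275 in, Ī = 0.15528 in⁴.
Web: 0.65 × 15.2, A = 9.88 in², y = 8.15 in, Ī = 190.22 in⁴.
Top flange: 11.2 × 0.55, A = 6.16 in², y = 16.025 in, Ī = 0.15528 in⁴.
By symmetry the centroid is at mid-height, ȳ = 8.15 in.
Transfer each piece to the horizontal centroidal axis using Ī + A·d² with d = y − 8.15:
  bottom flange: d = -7.875 in → contributes +382.17 in⁴
  web: d = 0 in → contributes +190.22 in⁴
  top flange: d = 7.875 in → contributes +382.17 in⁴
Total I = 954.57 in⁴.

I_x ≈ 955 in⁴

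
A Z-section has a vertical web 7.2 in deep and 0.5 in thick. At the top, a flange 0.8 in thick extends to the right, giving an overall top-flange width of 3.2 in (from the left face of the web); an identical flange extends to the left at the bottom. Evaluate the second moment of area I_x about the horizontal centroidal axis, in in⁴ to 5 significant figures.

Treat the section as a set of non-overlapping primitives; coordinates are from the bounding-box lower-left.
Web: 0.5 × 7.2, A = 3.6 in², y = 3.6 in, Ī = 15.552 in⁴.
Top flange (beyond web): 2.7 × 0.8, A = 2.16 in², y = 6.8 in, Ī = 0.1152 in⁴.
Bottom flange (beyond web): 2.7 × 0.8, A = 2.16 in², y = 0.4 in, Ī = 0.1152 in⁴.
Centroid: ȳ = ΣA·y / ΣA = 3.6 in.
Transfer each piece to the horizontal centroidal axis using Ī + A·d² with d = y − 3.6:
  web: d = 0 in → contributes +15.552 in⁴
  top flange (beyond web): d = 3.2 in → contributes +22.2336 in⁴
  bottom flange (beyond web): d = -3.2 in → contributes +22.2336 in⁴
Total I = 60.0192 in⁴.

I_x ≈ 60.019 in⁴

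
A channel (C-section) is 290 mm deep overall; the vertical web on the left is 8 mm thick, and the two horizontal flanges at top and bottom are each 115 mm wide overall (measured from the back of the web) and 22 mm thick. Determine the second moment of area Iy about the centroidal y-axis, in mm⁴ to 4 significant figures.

Split into non-overlapping primitives; take the origin at the lower-left of the bounding box.
Web: 8 × 290, A = 2 320 mm², x = 4 mm, Ī = 12373.3 mm⁴.
Top flange (beyond web): 107 × 22, A = 2 354 mm², x = 61.5 mm, Ī = 2 245 912 mm⁴.
Bottom flange (beyond web): 107 × 22, A = 2 354 mm², x = 61.5 mm, Ī = 2 245 912 mm⁴.
Centroid: x̄ = ΣA·x / ΣA = 42.5188 mm.
Transfer each piece to the centroidal y-axis using Ī + A·d² with d = x − 42.5188:
  web: d = -38.5188 mm → contributes +3 454 549 mm⁴
  top flange (beyond web): d = 18.9812 mm → contributes +3 094 027 mm⁴
  bottom flange (beyond web): d = 18.9812 mm → contributes +3 094 027 mm⁴
Total I = 9 642 603 mm⁴.

Iy ≈ 9.643 × 10⁶ mm⁴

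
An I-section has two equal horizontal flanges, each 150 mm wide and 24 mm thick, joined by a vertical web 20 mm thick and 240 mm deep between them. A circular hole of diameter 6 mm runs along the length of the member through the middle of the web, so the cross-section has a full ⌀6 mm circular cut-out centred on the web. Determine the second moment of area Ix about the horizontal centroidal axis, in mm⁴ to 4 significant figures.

Ix ≈ 1.488 × 10⁸ mm⁴

Split into non-overlapping primitives; take the origin at the lower-left of the bounding box.
Bottom flange: 150 × 24, A = 3 600 mm², y = 12 mm, Ī = 172 800 mm⁴.
Web: 20 × 240, A = 4 800 mm², y = 144 mm, Ī = 23 040 000 mm⁴.
Top flange: 150 × 24, A = 3 600 mm², y = 276 mm, Ī = 172 800 mm⁴.
Hole (subtracted): ⌀6, A = 28.2743 mm², y = 144 mm, Ī = 63.6173 mm⁴.
By symmetry the centroid is at mid-height, ȳ = 144 mm.
Transfer each piece to the horizontal centroidal axis using Ī + A·d² with d = y − 144:
  bottom flange: d = -132 mm → contributes +62 899 200 mm⁴
  web: d = 0 mm → contributes +23 040 000 mm⁴
  top flange: d = 132 mm → contributes +62 899 200 mm⁴
  hole: d = 0 mm → contributes −63.6173 mm⁴
Total I = 148 838 336 mm⁴.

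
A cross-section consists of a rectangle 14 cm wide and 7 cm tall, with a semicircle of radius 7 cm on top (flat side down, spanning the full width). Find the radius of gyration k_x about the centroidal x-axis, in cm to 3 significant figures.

Treat the section as a set of non-overlapping primitives; coordinates are from the bounding-box lower-left.
Rectangular body: 14 × 7, A = 98 cm², y = 3.5 cm, Ī = 400.17 cm⁴.
Semicircular cap: semicircle r = 7, A = 76.969 cm², y = 9.9709 cm, Ī = 263.53 cm⁴.
Centroid: ȳ = ΣA·y / ΣA = 6.3466 cm.
Transfer each piece to the centroidal x-axis using Ī + A·d² with d = y − 6.3466:
  rectangular body: d = -2.8466 cm → contributes +1194.2 cm⁴
  semicircular cap: d = 3.6243 cm → contributes +1274.6 cm⁴
Total I = 2468.8 cm⁴.
Radius of gyration: k = √(I/A) = √(2468.8 / 174.97) = 3.7563 cm.

k_x ≈ 3.76 cm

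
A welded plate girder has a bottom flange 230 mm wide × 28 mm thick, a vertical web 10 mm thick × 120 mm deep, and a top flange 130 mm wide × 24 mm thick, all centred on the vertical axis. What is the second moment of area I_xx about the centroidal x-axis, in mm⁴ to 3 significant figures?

Decompose the section into non-overlapping parts with the origin at the bottom-left of its bounding rectangle.
Bottom plate: 230 × 28, A = 6 440 mm², y = 14 mm, Ī = 420 747 mm⁴.
Web plate: 10 × 120, A = 1 200 mm², y = 88 mm, Ī = 1 440 000 mm⁴.
Top plate: 130 × 24, A = 3 120 mm², y = 160 mm, Ī = 149 760 mm⁴.
Centroid: ȳ = ΣA·y / ΣA = 64.587 mm.
Transfer each piece to the centroidal x-axis using Ī + A·d² with d = y − 64.587:
  bottom plate: d = -50.587 mm → contributes +16 901 229 mm⁴
  web plate: d = 23.413 mm → contributes +2 097 782 mm⁴
  top plate: d = 95.413 mm → contributes +28 552 904 mm⁴
Total I = 47 551 915 mm⁴.

I_xx ≈ 4.76 × 10⁷ mm⁴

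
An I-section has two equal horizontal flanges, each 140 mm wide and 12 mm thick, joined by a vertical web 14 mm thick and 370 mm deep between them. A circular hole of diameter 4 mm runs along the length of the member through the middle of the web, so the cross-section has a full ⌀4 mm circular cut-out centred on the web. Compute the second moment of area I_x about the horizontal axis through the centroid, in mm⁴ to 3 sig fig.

I_x ≈ 1.82 × 10⁸ mm⁴

Decompose the section into non-overlapping parts with the origin at the bottom-left of its bounding rectangle.
Bottom flange: 140 × 12, A = 1 680 mm², y = 6 mm, Ī = 20 160 mm⁴.
Web: 14 × 370, A = 5 180 mm², y = 197 mm, Ī = 59 095 167 mm⁴.
Top flange: 140 × 12, A = 1 680 mm², y = 388 mm, Ī = 20 160 mm⁴.
Hole (subtracted): ⌀4, A = 12.566 mm², y = 197 mm, Ī = 12.566 mm⁴.
By symmetry the centroid is at mid-height, ȳ = 197 mm.
Transfer each piece to the horizontal axis through the centroid using Ī + A·d² with d = y − 197:
  bottom flange: d = -191 mm → contributes +61 308 240 mm⁴
  web: d = 0 mm → contributes +59 095 167 mm⁴
  top flange: d = 191 mm → contributes +61 308 240 mm⁴
  hole: d = 0 mm → contributes −12.566 mm⁴
Total I = 181 711 634 mm⁴.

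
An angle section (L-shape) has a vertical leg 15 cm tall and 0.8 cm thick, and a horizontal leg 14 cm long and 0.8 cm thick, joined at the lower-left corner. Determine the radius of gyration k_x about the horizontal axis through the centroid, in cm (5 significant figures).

k_x ≈ 4.7486 cm

Treat the section as a set of non-overlapping primitives; coordinates are from the bounding-box lower-left.
Vertical leg: 0.8 × 15, A = 12 cm², y = 7.5 cm, Ī = 225 cm⁴.
Horizontal leg (remainder): 13.2 × 0.8, A = 10.56 cm², y = 0.4 cm, Ī = 0.5632 cm⁴.
Centroid: ȳ = ΣA·y / ΣA = 4.176596 cm.
Transfer each piece to the horizontal axis through the centroid using Ī + A·d² with d = y − 4.176596:
  vertical leg: d = 3.323404 cm → contributes +357.5402 cm⁴
  horizontal leg (remainder): d = -3.776596 cm → contributes +151.1771 cm⁴
Total I = 508.7172 cm⁴.
Radius of gyration: k = √(I/A) = √(508.7172 / 22.56) = 4.748634 cm.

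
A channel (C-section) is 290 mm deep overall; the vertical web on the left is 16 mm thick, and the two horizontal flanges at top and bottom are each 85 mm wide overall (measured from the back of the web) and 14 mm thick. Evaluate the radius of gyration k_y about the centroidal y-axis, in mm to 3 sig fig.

k_y ≈ 22.5 mm

Treat the section as a set of non-overlapping primitives; coordinates are from the bounding-box lower-left.
Web: 16 × 290, A = 4 640 mm², x = 8 mm, Ī = 98 987 mm⁴.
Top flange (beyond web): 69 × 14, A = 966 mm², x = 50.5 mm, Ī = 383 261 mm⁴.
Bottom flange (beyond web): 69 × 14, A = 966 mm², x = 50.5 mm, Ī = 383 261 mm⁴.
Centroid: x̄ = ΣA·x / ΣA = 20.494 mm.
Transfer each piece to the centroidal y-axis using Ī + A·d² with d = x − 20.494:
  web: d = -12.494 mm → contributes +823 281 mm⁴
  top flange (beyond web): d = 30.006 mm → contributes +1 253 013 mm⁴
  bottom flange (beyond web): d = 30.006 mm → contributes +1 253 013 mm⁴
Total I = 3 329 307 mm⁴.
Radius of gyration: k = √(I/A) = √(3 329 307 / 6 572) = 22.508 mm.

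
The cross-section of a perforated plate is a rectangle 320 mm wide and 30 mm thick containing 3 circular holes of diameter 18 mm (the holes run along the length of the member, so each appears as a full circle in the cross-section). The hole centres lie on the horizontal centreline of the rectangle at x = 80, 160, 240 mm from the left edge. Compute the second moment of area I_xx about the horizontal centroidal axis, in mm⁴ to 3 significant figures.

I_xx ≈ 7.05 × 10⁵ mm⁴

Break the section into simple shapes (no overlaps), measuring from the bottom-left corner of the bounding box.
Plate: 320 × 30, A = 9 600 mm², y = 15 mm, Ī = 720 000 mm⁴.
Hole 1 (subtracted): ⌀18, A = 254.47 mm², y = 15 mm, Ī = 5 153 mm⁴.
Hole 2 (subtracted): ⌀18, A = 254.47 mm², y = 15 mm, Ī = 5 153 mm⁴.
Hole 3 (subtracted): ⌀18, A = 254.47 mm², y = 15 mm, Ī = 5 153 mm⁴.
By symmetry the centroid is at mid-height, ȳ = 15 mm.
All pieces are centred on the horizontal centroidal axis, so I = ΣĪ (holes subtracted) = 704 541 mm⁴.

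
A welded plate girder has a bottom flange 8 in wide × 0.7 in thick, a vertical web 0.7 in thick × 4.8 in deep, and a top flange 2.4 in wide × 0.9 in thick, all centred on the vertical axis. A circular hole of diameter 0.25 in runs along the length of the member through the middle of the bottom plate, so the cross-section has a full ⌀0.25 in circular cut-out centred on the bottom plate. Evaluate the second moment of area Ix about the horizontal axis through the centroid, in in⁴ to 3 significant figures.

Split into non-overlapping primitives; take the origin at the lower-left of the bounding box.
Bottom plate: 8 × 0.7, A = 5.6 in², y = 0.35 in, Ī = 0.22867 in⁴.
Web plate: 0.7 × 4.8, A = 3.36 in², y = 3.1 in, Ī = 6.4512 in⁴.
Top plate: 2.4 × 0.9, A = 2.16 in², y = 5.95 in, Ī = 0.1458 in⁴.
Hole (subtracted): ⌀0.25, A = 0.049087 in², y = 0.35 in, Ī = 0.00019175 in⁴.
Centroid: ȳ = ΣA·y / ΣA = 2.2772 in.
Transfer each piece to the horizontal axis through the centroid using Ī + A·d² with d = y − 2.2772:
  bottom plate: d = -1.9272 in → contributes +21.028 in⁴
  web plate: d = 0.82279 in → contributes +8.7259 in⁴
  top plate: d = 3.6728 in → contributes +29.283 in⁴
  hole: d = -1.9272 in → contributes −0.18251 in⁴
Total I = 58.854 in⁴.

Ix ≈ 58.9 in⁴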